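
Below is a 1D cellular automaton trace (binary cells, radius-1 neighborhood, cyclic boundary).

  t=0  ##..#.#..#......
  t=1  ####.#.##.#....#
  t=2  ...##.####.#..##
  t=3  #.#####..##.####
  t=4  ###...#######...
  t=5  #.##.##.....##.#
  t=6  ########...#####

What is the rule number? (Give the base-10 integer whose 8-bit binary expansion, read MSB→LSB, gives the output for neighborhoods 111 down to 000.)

  ###|.  b7=0 t=1,i=0
  ##.|#  b6=1 t=0,i=1
  #.#|#  b5=1 t=0,i=5
  #..|#  b4=1 t=0,i=2
  .##|#  b3=1 t=0,i=0
  .#.|.  b2=0 t=0,i=4
  ..#|#  b1=1 t=0,i=3
  ...|.  b0=0 t=0,i=11
  bits 01111010 = 122

122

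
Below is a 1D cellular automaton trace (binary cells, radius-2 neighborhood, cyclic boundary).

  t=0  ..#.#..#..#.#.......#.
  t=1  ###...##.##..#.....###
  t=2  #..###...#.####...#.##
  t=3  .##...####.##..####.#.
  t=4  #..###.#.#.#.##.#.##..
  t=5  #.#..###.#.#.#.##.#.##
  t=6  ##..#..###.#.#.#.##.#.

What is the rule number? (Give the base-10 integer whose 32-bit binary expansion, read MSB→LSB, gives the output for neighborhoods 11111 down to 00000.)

2817425724

  ##### -> #   bit 31 = 1  t=1,i=0
  ####. -> .   bit 30 = 0  t=1,i=1
  ###.# -> #   bit 29 = 1  t=3,i=9
  ###.. -> .   bit 28 = 0  t=1,i=2
  ##.## -> .   bit 27 = 0  t=1,i=8
  ##.#. -> #   bit 26 = 1  t=3,i=19
  ##..# -> #   bit 25 = 1  t=1,i=11
  ##... -> #   bit 24 = 1  t=1,i=3
  #.### -> #   bit 23 = 1  t=2,i=11
  #.##. -> #   bit 22 = 1  t=1,i=9
  #.#.# -> #   bit 21 = 1  t=4,i=7
  #.#.. -> .   bit 20 = 0  t=0,i=4
  #..## -> #   bit 19 = 1  t=2,i=2
  #..#. -> #   bit 18 = 1  t=0,i=6
  #...# -> #   bit 17 = 1  t=0,i=0
  #.... -> .   bit 16 = 0  t=0,i=14
  .#### -> #   bit 15 = 1  t=1,i=20
  .###. -> .   bit 14 = 0  t=2,i=4
  .##.# -> .   bit 13 = 0  t=1,i=7
  .##.. -> .   bit 12 = 0  t=1,i=10
  .#.## -> .   bit 11 = 0  t=2,i=10
  .#.#. -> .   bit 10 = 0  t=0,i=3
  .#..# -> .   bit 9 = 0  t=0,i=5
  .#... -> #   bit 8 = 1  t=0,i=13
  ..### -> .   bit 7 = 0  t=1,i=19
  ..##. -> .   bit 6 = 0  t=1,i=6
  ..#.# -> #   bit 5 = 1  t=0,i=2
  ..#.. -> #   bit 4 = 1  t=0,i=7
  ...## -> #   bit 3 = 1  t=1,i=5
  ...#. -> #   bit 2 = 1  t=0,i=1
  ....# -> .   bit 1 = 0  t=0,i=18
  ..... -> .   bit 0 = 0  t=0,i=15
  bits 10100111111011101000000100111100 = 2817425724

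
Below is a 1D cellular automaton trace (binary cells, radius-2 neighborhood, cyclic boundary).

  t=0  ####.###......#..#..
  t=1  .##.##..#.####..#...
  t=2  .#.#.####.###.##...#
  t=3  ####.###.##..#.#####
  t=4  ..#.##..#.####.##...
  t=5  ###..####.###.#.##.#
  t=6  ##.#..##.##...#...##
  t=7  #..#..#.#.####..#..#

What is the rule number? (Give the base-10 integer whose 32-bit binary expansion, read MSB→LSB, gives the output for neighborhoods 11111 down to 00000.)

1270256743

  #####|.  b31=0 t=3,i=0
  ####.|#  b30=1 t=0,i=2
  ###.#|.  b29=0 t=0,i=3
  ###..|.  b28=0 t=0,i=7
  ##.##|#  b27=1 t=0,i=4
  ##.#.|.  b26=0 t=5,i=13
  ##..#|#  b25=1 t=1,i=6
  ##...|#  b24=1 t=0,i=8
  #.###|#  b23=1 t=0,i=5
  #.##.|.  b22=0 t=1,i=4
  #.#.#|#  b21=1 t=2,i=1
  #.#..|#  b20=1 t=6,i=3
  #..##|.  b19=0 t=0,i=19
  #..#.|#  b18=1 t=0,i=16
  #...#|#  b17=1 t=2,i=17
  #....|.  b16=0 t=0,i=9
  .####|#  b15=1 t=0,i=1
  .###.|.  b14=0 t=0,i=6
  .##.#|.  b13=0 t=1,i=2
  .##..|#  b12=1 t=1,i=5
  .#.##|.  b11=0 t=1,i=9
  .#.#.|#  b10=1 t=2,i=0
  .#..#|.  b9=0 t=0,i=15
  .#...|.  b8=0 t=1,i=17
  ..###|.  b7=0 t=0,i=0
  ..##.|#  b6=1 t=1,i=1
  ..#.#|#  b5=1 t=1,i=8
  ..#..|.  b4=0 t=0,i=14
  ...##|.  b3=0 t=1,i=0
  ...#.|#  b2=1 t=0,i=13
  ....#|#  b1=1 t=0,i=12
  .....|#  b0=1 t=0,i=10
  bits 01001011101101101001010001100111 = 1270256743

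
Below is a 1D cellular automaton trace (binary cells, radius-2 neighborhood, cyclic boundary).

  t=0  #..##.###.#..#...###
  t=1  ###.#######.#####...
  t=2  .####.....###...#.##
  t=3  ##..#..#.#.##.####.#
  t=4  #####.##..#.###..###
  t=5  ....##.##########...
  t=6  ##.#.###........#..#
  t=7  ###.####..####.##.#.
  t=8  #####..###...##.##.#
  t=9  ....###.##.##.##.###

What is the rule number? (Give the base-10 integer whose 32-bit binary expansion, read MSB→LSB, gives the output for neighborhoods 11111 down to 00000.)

1050573117

  #####|.  b31=0 t=1,i=6
  ####.|.  b30=0 t=0,i=19
  ###.#|#  b29=1 t=0,i=8
  ###..|#  b28=1 t=0,i=0
  ##.##|#  b27=1 t=0,i=5
  ##.#.|#  b26=1 t=0,i=9
  ##..#|#  b25=1 t=0,i=1
  ##...|.  b24=0 t=1,i=17
  #.###|#  b23=1 t=0,i=6
  #.##.|.  b22=0 t=2,i=18
  #.#.#|.  b21=0 t=3,i=9
  #.#..|#  b20=1 t=0,i=10
  #..##|#  b19=1 t=0,i=2
  #..#.|#  b18=1 t=0,i=12
  #...#|#  b17=1 t=0,i=15
  #....|.  b16=0 t=2,i=6
  .####|.  b15=0 t=0,i=18
  .###.|#  b14=1 t=0,i=7
  .##.#|#  b13=1 t=0,i=4
  .##..|#  b12=1 t=4,i=7
  .#.##|#  b11=1 t=2,i=17
  .#.#.|.  b10=0 t=3,i=8
  .#..#|.  b9=0 t=0,i=11
  .#...|#  b8=1 t=0,i=14
  ..###|.  b7=0 t=0,i=17
  ..##.|.  b6=0 t=0,i=3
  ..#.#|#  b5=1 t=2,i=16
  ..#..|#  b4=1 t=0,i=13
  ...##|#  b3=1 t=0,i=16
  ...#.|#  b2=1 t=2,i=15
  ....#|.  b1=0 t=2,i=8
  .....|#  b0=1 t=2,i=7
  bits 00111110100111100111100100111101 = 1050573117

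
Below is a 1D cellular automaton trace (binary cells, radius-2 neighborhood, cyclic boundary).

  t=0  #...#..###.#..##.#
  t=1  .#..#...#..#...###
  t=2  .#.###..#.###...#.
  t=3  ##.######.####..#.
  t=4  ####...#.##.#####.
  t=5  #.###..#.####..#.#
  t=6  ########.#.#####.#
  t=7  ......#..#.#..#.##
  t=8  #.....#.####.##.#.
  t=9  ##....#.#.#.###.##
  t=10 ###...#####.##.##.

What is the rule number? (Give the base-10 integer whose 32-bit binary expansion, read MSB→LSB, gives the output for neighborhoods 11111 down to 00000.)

1542743344

  [31] ##### => .  t=3,i=5
  [30] ####. => #  t=3,i=7
  [29] ###.# => .  t=0,i=9
  [28] ###.. => #  t=2,i=5
  [27] ##.## => #  t=0,i=16
  [26] ##.#. => .  t=0,i=10
  [25] ##..# => #  t=2,i=6
  [24] ##... => #  t=0,i=1
  [23] #.### => #  t=2,i=3
  [22] #.##. => #  t=0,i=17
  [21] #.#.# => #  t=6,i=9
  [20] #.#.. => #  t=0,i=11
  [19] #..## => .  t=0,i=6
  [18] #..#. => #  t=1,i=3
  [17] #...# => .  t=0,i=2
  [16] #.... => .  t=7,i=1
  [15] .#### => .  t=3,i=4
  [14] .###. => #  t=0,i=8
  [13] .##.# => #  t=0,i=15
  [12] .##.. => .  t=0,i=0
  [11] .#.## => .  t=2,i=2
  [10] .#.#. => #  t=7,i=10
  [9] .#..# => .  t=0,i=5
  [8] .#... => #  t=1,i=5
  [7] ..### => .  t=0,i=7
  [6] ..##. => .  t=0,i=14
  [5] ..#.# => #  t=2,i=1
  [4] ..#.. => #  t=0,i=4
  [3] ...## => .  t=1,i=14
  [2] ...#. => .  t=0,i=3
  [1] ....# => .  t=7,i=4
  [0] ..... => .  t=7,i=2
  bits 01011011111101000110010100110000 = 1542743344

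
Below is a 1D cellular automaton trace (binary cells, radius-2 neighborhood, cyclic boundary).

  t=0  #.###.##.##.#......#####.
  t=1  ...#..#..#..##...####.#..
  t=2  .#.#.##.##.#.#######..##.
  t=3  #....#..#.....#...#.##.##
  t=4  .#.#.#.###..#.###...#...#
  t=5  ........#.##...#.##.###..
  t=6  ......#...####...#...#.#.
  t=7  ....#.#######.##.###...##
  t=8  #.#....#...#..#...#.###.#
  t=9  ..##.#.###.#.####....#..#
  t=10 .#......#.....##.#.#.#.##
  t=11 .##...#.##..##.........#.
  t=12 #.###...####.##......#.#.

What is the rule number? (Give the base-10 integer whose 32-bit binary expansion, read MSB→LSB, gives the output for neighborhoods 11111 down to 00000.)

1130287514

  ##### -> .   bit 31 = 0  t=0,i=21
  ####. -> #   bit 30 = 1  t=0,i=22
  ###.# -> .   bit 29 = 0  t=0,i=4
  ###.. -> .   bit 28 = 0  t=2,i=19
  ##.## -> .   bit 27 = 0  t=0,i=5
  ##.#. -> .   bit 26 = 0  t=0,i=11
  ##..# -> #   bit 25 = 1  t=2,i=20
  ##... -> #   bit 24 = 1  t=1,i=14
  #.### -> .   bit 23 = 0  t=0,i=2
  #.##. -> #   bit 22 = 1  t=0,i=6
  #.#.# -> .   bit 21 = 0  t=0,i=0
  #.#.. -> #   bit 20 = 1  t=0,i=12
  #..## -> #   bit 19 = 1  t=1,i=11
  #..#. -> #   bit 18 = 1  t=1,i=5
  #...# -> #   bit 17 = 1  t=1,i=15
  #.... -> .   bit 16 = 0  t=0,i=14
  .#### -> #   bit 15 = 1  t=0,i=20
  .###. -> #   bit 14 = 1  t=0,i=3
  .##.# -> .   bit 13 = 0  t=0,i=7
  .##.. -> #   bit 12 = 1  t=1,i=13
  .#.## -> .   bit 11 = 0  t=0,i=1
  .#.#. -> .   bit 10 = 0  t=2,i=2
  .#..# -> .   bit 9 = 0  t=1,i=4
  .#... -> #   bit 8 = 1  t=0,i=13
  ..### -> #   bit 7 = 1  t=0,i=19
  ..##. -> .   bit 6 = 0  t=1,i=12
  ..#.# -> .   bit 5 = 0  t=2,i=1
  ..#.. -> #   bit 4 = 1  t=1,i=3
  ...## -> #   bit 3 = 1  t=0,i=18
  ...#. -> .   bit 2 = 0  t=1,i=2
  ....# -> #   bit 1 = 1  t=0,i=17
  ..... -> .   bit 0 = 0  t=0,i=15
  bits 01000011010111101101000110011010 = 1130287514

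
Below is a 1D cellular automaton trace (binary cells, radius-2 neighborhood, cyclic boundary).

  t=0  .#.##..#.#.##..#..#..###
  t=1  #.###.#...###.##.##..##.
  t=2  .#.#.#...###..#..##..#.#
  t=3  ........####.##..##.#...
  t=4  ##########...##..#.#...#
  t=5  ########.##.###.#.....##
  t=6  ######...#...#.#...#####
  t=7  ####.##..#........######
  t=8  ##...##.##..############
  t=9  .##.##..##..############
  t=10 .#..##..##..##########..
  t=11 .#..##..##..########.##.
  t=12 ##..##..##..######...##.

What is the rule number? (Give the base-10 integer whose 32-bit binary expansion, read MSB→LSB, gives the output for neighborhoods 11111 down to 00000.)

  #####|#  b31=1 t=4,i=1
  ####.|.  b30=0 t=3,i=10
  ###.#|.  b29=0 t=0,i=23
  ###..|#  b28=1 t=2,i=11
  ##.##|.  b27=0 t=1,i=13
  ##.#.|#  b26=1 t=0,i=0
  ##..#|.  b25=0 t=0,i=5
  ##...|#  b24=1 t=4,i=10
  #.###|.  b23=0 t=1,i=2
  #.##.|#  b22=1 t=0,i=3
  #.#.#|.  b21=0 t=0,i=1
  #.#..|.  b20=0 t=1,i=6
  #..##|.  b19=0 t=0,i=20
  #..#.|#  b18=1 t=0,i=6
  #...#|.  b17=0 t=1,i=8
  #....|.  b16=0 t=3,i=22
  .####|#  b15=1 t=3,i=9
  .###.|#  b14=1 t=0,i=22
  .##.#|.  b13=0 t=1,i=15
  .##..|#  b12=1 t=0,i=4
  .#.##|#  b11=1 t=0,i=2
  .#.#.|.  b10=0 t=0,i=8
  .#..#|.  b9=0 t=0,i=16
  .#...|.  b8=0 t=1,i=7
  ..###|#  b7=1 t=0,i=21
  ..##.|#  b6=1 t=1,i=21
  ..#.#|.  b5=0 t=0,i=7
  ..#..|#  b4=1 t=0,i=15
  ...##|#  b3=1 t=1,i=9
  ...#.|.  b2=0 t=6,i=8
  ....#|#  b1=1 t=3,i=6
  .....|#  b0=1 t=3,i=0
  bits 10010101010001001101100011011011 = 2504317147

2504317147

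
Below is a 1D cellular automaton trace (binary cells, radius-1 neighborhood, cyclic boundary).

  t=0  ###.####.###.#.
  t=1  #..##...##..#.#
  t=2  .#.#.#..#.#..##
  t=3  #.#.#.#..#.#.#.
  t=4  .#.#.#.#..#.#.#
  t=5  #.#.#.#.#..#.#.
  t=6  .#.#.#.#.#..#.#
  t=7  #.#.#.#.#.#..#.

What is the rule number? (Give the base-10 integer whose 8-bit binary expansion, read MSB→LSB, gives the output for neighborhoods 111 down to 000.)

56

  ###|.  b7=0 t=0,i=1
  ##.|.  b6=0 t=0,i=2
  #.#|#  b5=1 t=0,i=3
  #..|#  b4=1 t=1,i=1
  .##|#  b3=1 t=0,i=0
  .#.|.  b2=0 t=0,i=13
  ..#|.  b1=0 t=1,i=2
  ...|.  b0=0 t=1,i=6
  bits 00111000 = 56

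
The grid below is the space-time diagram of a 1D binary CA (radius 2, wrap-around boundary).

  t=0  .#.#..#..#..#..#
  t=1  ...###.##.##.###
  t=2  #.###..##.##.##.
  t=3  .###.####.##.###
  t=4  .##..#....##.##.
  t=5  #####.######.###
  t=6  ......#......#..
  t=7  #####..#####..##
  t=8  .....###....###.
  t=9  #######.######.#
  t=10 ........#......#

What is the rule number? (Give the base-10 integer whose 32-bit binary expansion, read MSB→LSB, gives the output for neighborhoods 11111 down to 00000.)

  [31] ##### => .  t=5,i=0
  [30] ####. => .  t=3,i=7
  [29] ###.# => .  t=1,i=5
  [28] ###.. => .  t=1,i=15
  [27] ##.## => .  t=1,i=6
  [26] ##.#. => #  t=2,i=15
  [25] ##..# => #  t=2,i=5
  [24] ##... => #  t=1,i=0
  [23] #.### => #  t=1,i=13
  [22] #.##. => #  t=1,i=7
  [21] #.#.# => .  t=0,i=1
  [20] #.#.. => #  t=0,i=3
  [19] #..## => #  t=2,i=6
  [18] #..#. => #  t=0,i=5
  [17] #...# => .  t=1,i=1
  [16] #.... => #  t=4,i=7
  [15] .#### => .  t=3,i=6
  [14] .###. => #  t=1,i=4
  [13] .##.# => #  t=1,i=8
  [12] .##.. => #  t=4,i=2
  [11] .#.## => #  t=2,i=1
  [10] .#.#. => .  t=0,i=0
  [9] .#..# => #  t=0,i=4
  [8] .#... => #  t=4,i=6
  [7] ..### => #  t=1,i=3
  [6] ..##. => #  t=2,i=7
  [5] ..#.# => #  t=0,i=15
  [4] ..#.. => .  t=0,i=6
  [3] ...## => #  t=1,i=2
  [2] ...#. => .  t=6,i=5
  [1] ....# => #  t=4,i=8
  [0] ..... => #  t=6,i=0
  bits 00000111110111010111101111101011 = 131955691

131955691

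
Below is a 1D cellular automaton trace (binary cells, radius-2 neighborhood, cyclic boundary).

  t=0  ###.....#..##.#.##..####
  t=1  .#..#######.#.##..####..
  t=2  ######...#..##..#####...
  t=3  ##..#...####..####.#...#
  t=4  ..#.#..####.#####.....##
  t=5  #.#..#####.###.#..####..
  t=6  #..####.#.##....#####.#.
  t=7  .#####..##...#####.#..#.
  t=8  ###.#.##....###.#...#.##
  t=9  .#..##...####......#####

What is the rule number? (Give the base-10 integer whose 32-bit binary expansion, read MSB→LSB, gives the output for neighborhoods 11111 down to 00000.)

  nb #####: next=.  (t=0,i=0, bit31=0)
  nb ####.: next=#  (t=0,i=1, bit30=1)
  nb ###.#: next=.  (t=1,i=10, bit29=0)
  nb ###..: next=.  (t=0,i=2, bit28=0)
  nb ##.##: next=#  (t=4,i=11, bit27=1)
  nb ##.#.: next=.  (t=0,i=13, bit26=0)
  nb ##..#: next=#  (t=0,i=18, bit25=1)
  nb ##...: next=.  (t=0,i=3, bit24=0)
  nb #.###: next=#  (t=4,i=12, bit23=1)
  nb #.##.: next=.  (t=0,i=16, bit22=0)
  nb #.#.#: next=#  (t=0,i=14, bit21=1)
  nb #.#..: next=.  (t=3,i=19, bit20=0)
  nb #..##: next=#  (t=0,i=10, bit19=1)
  nb #..#.: next=.  (t=3,i=3, bit18=0)
  nb #...#: next=.  (t=1,i=23, bit17=0)
  nb #....: next=#  (t=0,i=4, bit16=1)
  nb .####: next=#  (t=0,i=21, bit15=1)
  nb .###.: next=.  (t=3,i=0, bit14=0)
  nb .##.#: next=#  (t=0,i=12, bit13=1)
  nb .##..: next=.  (t=0,i=17, bit12=0)
  nb .#.##: next=#  (t=0,i=15, bit11=1)
  nb .#.#.: next=.  (t=4,i=3, bit10=0)
  nb .#..#: next=#  (t=0,i=9, bit9=1)
  nb .#...: next=.  (t=3,i=5, bit8=0)
  nb ..###: next=#  (t=0,i=20, bit7=1)
  nb ..##.: next=.  (t=0,i=11, bit6=0)
  nb ..#.#: next=#  (t=4,i=2, bit5=1)
  nb ..#..: next=#  (t=0,i=8, bit4=1)
  nb ...##: next=#  (t=2,i=23, bit3=1)
  nb ...#.: next=#  (t=0,i=7, bit2=1)
  nb ....#: next=#  (t=0,i=6, bit1=1)
  nb .....: next=#  (t=0,i=5, bit0=1)
  bits 01001010101010011010101010111111 = 1252633279

1252633279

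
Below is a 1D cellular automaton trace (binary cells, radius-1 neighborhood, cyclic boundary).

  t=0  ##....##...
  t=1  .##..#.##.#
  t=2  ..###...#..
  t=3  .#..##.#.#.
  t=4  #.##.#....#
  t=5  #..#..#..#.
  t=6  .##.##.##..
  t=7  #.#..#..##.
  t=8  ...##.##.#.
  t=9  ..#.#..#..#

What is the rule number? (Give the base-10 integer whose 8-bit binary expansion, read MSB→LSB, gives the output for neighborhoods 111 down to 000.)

  ###|.  b7=0 t=2,i=3
  ##.|#  b6=1 t=0,i=1
  #.#|.  b5=0 t=1,i=0
  #..|#  b4=1 t=0,i=2
  .##|.  b3=0 t=0,i=0
  .#.|.  b2=0 t=1,i=5
  ..#|#  b1=1 t=0,i=5
  ...|.  b0=0 t=0,i=3
  bits 01010010 = 82

82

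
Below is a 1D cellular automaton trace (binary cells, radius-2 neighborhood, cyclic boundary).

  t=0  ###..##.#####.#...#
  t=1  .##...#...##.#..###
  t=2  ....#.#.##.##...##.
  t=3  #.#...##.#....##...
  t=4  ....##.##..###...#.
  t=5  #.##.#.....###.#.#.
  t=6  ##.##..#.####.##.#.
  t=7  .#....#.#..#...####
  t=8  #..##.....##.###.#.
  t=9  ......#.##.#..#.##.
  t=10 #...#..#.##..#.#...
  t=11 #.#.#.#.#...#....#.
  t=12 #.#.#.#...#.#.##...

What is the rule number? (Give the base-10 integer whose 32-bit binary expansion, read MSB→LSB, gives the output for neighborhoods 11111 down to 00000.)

  ##### -> #   bit 31 = 1  t=0,i=10
  ####. -> #   bit 30 = 1  t=0,i=1
  ###.# -> .   bit 29 = 0  t=0,i=12
  ###.. -> #   bit 28 = 1  t=0,i=2
  ##.## -> .   bit 27 = 0  t=0,i=7
  ##.#. -> #   bit 26 = 1  t=0,i=13
  ##..# -> .   bit 25 = 0  t=0,i=3
  ##... -> .   bit 24 = 0  t=1,i=3
  #.### -> .   bit 23 = 0  t=0,i=8
  #.##. -> .   bit 22 = 0  t=1,i=1
  #.#.# -> #   bit 21 = 1  t=2,i=6
  #.#.. -> .   bit 20 = 0  t=0,i=14
  #..## -> .   bit 19 = 0  t=0,i=4
  #..#. -> #   bit 18 = 1  t=6,i=6
  #...# -> #   bit 17 = 1  t=0,i=16
  #.... -> #   bit 16 = 1  t=2,i=0
  .#### -> .   bit 15 = 0  t=0,i=0
  .###. -> #   bit 14 = 1  t=1,i=17
  .##.# -> #   bit 13 = 1  t=0,i=6
  .##.. -> .   bit 12 = 0  t=1,i=2
  .#.## -> #   bit 11 = 1  t=2,i=7
  .#.#. -> .   bit 10 = 0  t=2,i=5
  .#..# -> .   bit 9 = 0  t=1,i=14
  .#... -> .   bit 8 = 0  t=0,i=15
  ..### -> #   bit 7 = 1  t=0,i=18
  ..##. -> .   bit 6 = 0  t=0,i=5
  ..#.# -> .   bit 5 = 0  t=2,i=4
  ..#.. -> #   bit 4 = 1  t=1,i=6
  ...## -> #   bit 3 = 1  t=0,i=17
  ...#. -> .   bit 2 = 0  t=1,i=5
  ....# -> #   bit 1 = 1  t=2,i=2
  ..... -> .   bit 0 = 0  t=2,i=1
  bits 11010100001001110110100010011010 = 3559352474

3559352474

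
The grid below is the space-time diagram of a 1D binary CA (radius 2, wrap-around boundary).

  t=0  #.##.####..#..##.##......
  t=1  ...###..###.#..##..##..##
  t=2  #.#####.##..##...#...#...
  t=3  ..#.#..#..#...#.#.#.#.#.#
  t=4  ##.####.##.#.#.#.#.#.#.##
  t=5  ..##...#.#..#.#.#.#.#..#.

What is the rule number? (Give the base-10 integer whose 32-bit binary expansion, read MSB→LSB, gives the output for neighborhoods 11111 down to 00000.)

2610259854

  nb #####: next=#  (t=2,i=4, bit31=1)
  nb ####.: next=.  (t=0,i=7, bit30=0)
  nb ###.#: next=.  (t=1,i=10, bit29=0)
  nb ###..: next=#  (t=0,i=8, bit28=1)
  nb ##.##: next=#  (t=0,i=4, bit27=1)
  nb ##.#.: next=.  (t=1,i=11, bit26=0)
  nb ##..#: next=#  (t=0,i=9, bit25=1)
  nb ##...: next=#  (t=0,i=19, bit24=1)
  nb #.###: next=#  (t=0,i=5, bit23=1)
  nb #.##.: next=.  (t=0,i=2, bit22=0)
  nb #.#.#: next=.  (t=3,i=16, bit21=0)
  nb #.#..: next=#  (t=1,i=12, bit20=1)
  nb #..##: next=.  (t=0,i=13, bit19=0)
  nb #..#.: next=#  (t=0,i=10, bit18=1)
  nb #...#: next=.  (t=1,i=1, bit17=0)
  nb #....: next=#  (t=0,i=20, bit16=1)
  nb .####: next=.  (t=0,i=6, bit15=0)
  nb .###.: next=#  (t=1,i=4, bit14=1)
  nb .##.#: next=#  (t=0,i=3, bit13=1)
  nb .##..: next=.  (t=0,i=18, bit12=0)
  nb .#.##: next=.  (t=0,i=1, bit11=0)
  nb .#.#.: next=#  (t=3,i=3, bit10=1)
  nb .#..#: next=#  (t=0,i=12, bit9=1)
  nb .#...: next=#  (t=2,i=18, bit8=1)
  nb ..###: next=#  (t=1,i=3, bit7=1)
  nb ..##.: next=.  (t=0,i=14, bit6=0)
  nb ..#.#: next=.  (t=0,i=0, bit5=0)
  nb ..#..: next=.  (t=0,i=11, bit4=0)
  nb ...##: next=#  (t=1,i=2, bit3=1)
  nb ...#.: next=#  (t=0,i=24, bit2=1)
  nb ....#: next=#  (t=0,i=23, bit1=1)
  nb .....: next=.  (t=0,i=21, bit0=0)
  bits 10011011100101010110011110001110 = 2610259854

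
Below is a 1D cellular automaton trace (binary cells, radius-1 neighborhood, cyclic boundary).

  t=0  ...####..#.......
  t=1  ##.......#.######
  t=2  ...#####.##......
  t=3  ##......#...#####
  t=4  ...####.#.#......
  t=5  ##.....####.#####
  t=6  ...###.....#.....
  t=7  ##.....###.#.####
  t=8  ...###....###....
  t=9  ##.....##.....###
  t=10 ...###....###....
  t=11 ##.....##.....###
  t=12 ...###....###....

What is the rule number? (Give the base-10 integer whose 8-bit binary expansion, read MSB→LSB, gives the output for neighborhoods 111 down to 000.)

  nb ###: next=.  (t=0,i=4, bit7=0)
  nb ##.: next=.  (t=0,i=6, bit6=0)
  nb #.#: next=#  (t=1,i=10, bit5=1)
  nb #..: next=.  (t=0,i=7, bit4=0)
  nb .##: next=.  (t=0,i=3, bit3=0)
  nb .#.: next=#  (t=0,i=9, bit2=1)
  nb ..#: next=.  (t=0,i=2, bit1=0)
  nb ...: next=#  (t=0,i=0, bit0=1)
  bits 00100101 = 37

37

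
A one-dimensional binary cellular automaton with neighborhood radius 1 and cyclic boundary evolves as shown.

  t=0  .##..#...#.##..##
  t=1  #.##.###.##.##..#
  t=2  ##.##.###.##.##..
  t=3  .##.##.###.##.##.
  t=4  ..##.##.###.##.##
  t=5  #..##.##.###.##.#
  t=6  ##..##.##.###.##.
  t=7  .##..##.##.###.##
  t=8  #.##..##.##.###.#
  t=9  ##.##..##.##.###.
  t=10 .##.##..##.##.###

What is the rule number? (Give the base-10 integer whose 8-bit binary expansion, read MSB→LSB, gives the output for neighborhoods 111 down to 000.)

  nb ###: next=#  (t=1,i=6, bit7=1)
  nb ##.: next=#  (t=0,i=2, bit6=1)
  nb #.#: next=#  (t=0,i=0, bit5=1)
  nb #..: next=#  (t=0,i=3, bit4=1)
  nb .##: next=.  (t=0,i=1, bit3=0)
  nb .#.: next=#  (t=0,i=5, bit2=1)
  nb ..#: next=.  (t=0,i=4, bit1=0)
  nb ...: next=#  (t=0,i=7, bit0=1)
  bits 11110101 = 245

245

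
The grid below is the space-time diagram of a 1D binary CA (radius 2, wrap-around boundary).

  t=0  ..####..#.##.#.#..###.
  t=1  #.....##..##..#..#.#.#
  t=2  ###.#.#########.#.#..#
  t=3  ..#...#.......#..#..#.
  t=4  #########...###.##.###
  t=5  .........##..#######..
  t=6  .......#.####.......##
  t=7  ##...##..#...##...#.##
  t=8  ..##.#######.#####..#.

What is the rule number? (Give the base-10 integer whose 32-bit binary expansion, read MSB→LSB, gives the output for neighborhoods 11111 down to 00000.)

735016278

  #####|.  b31=0 t=2,i=8
  ####.|.  b30=0 t=0,i=4
  ###.#|#  b29=1 t=2,i=2
  ###..|.  b28=0 t=0,i=5
  ##.##|#  b27=1 t=4,i=15
  ##.#.|.  b26=0 t=0,i=12
  ##..#|#  b25=1 t=0,i=6
  ##...|#  b24=1 t=0,i=21
  #.###|#  b23=1 t=2,i=6
  #.##.|#  b22=1 t=0,i=10
  #.#.#|.  b21=0 t=0,i=13
  #.#..|.  b20=0 t=0,i=15
  #..##|#  b19=1 t=0,i=17
  #..#.|#  b18=1 t=0,i=7
  #...#|#  b17=1 t=0,i=0
  #....|#  b16=1 t=1,i=2
  .####|.  b15=0 t=0,i=3
  .###.|#  b14=1 t=0,i=19
  .##.#|#  b13=1 t=0,i=11
  .##..|#  b12=1 t=1,i=0
  .#.##|.  b11=0 t=0,i=9
  .#.#.|#  b10=1 t=0,i=14
  .#..#|.  b9=0 t=0,i=16
  .#...|#  b8=1 t=3,i=3
  ..###|.  b7=0 t=0,i=2
  ..##.|#  b6=1 t=1,i=6
  ..#.#|.  b5=0 t=0,i=8
  ..#..|#  b4=1 t=1,i=14
  ...##|.  b3=0 t=0,i=1
  ...#.|#  b2=1 t=3,i=1
  ....#|#  b1=1 t=1,i=4
  .....|.  b0=0 t=1,i=3
  bits 00101011110011110111010101010110 = 735016278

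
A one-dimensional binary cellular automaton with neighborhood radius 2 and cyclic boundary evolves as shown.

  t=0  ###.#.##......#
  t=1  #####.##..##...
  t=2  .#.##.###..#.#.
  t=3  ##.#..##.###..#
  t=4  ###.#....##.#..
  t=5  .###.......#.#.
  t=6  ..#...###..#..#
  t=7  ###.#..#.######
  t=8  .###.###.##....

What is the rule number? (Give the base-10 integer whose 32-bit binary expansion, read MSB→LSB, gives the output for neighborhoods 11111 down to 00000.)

  [31] ##### => .  t=1,i=2
  [30] ####. => #  t=0,i=1
  [29] ###.# => #  t=0,i=2
  [28] ###.. => .  t=2,i=8
  [27] ##.## => .  t=1,i=5
  [26] ##.#. => #  t=0,i=3
  [25] ##..# => #  t=1,i=8
  [24] ##... => .  t=0,i=8
  [23] #.### => #  t=2,i=6
  [22] #.##. => #  t=0,i=6
  [21] #.#.# => #  t=0,i=4
  [20] #.#.. => .  t=2,i=13
  [19] #..## => .  t=1,i=9
  [18] #..#. => #  t=2,i=0
  [17] #...# => #  t=1,i=13
  [16] #.... => .  t=0,i=9
  [15] .#### => #  t=0,i=0
  [14] .###. => #  t=2,i=7
  [13] .##.# => .  t=2,i=4
  [12] .##.. => #  t=0,i=7
  [11] .#.## => .  t=0,i=5
  [10] .#.#. => .  t=2,i=12
  [9] .#..# => #  t=2,i=14
  [8] .#... => .  t=4,i=5
  [7] ..### => .  t=0,i=14
  [6] ..##. => .  t=1,i=10
  [5] ..#.# => #  t=2,i=1
  [4] ..#.. => #  t=6,i=2
  [3] ...## => .  t=0,i=13
  [2] ...#. => .  t=5,i=10
  [1] ....# => .  t=0,i=12
  [0] ..... => #  t=0,i=10
  bits 01100110111001101101001000110001 = 1726403121

1726403121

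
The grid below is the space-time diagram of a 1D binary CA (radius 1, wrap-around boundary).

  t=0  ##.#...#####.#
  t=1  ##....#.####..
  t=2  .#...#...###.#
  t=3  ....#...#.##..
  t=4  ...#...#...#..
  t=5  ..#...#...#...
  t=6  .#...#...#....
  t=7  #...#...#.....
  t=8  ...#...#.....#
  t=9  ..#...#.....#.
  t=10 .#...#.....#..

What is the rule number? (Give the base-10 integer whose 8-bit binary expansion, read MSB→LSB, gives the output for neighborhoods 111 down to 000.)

194

  ###|#  b7=1 t=0,i=0
  ##.|#  b6=1 t=0,i=1
  #.#|.  b5=0 t=0,i=2
  #..|.  b4=0 t=0,i=4
  .##|.  b3=0 t=0,i=7
  .#.|.  b2=0 t=0,i=3
  ..#|#  b1=1 t=0,i=6
  ...|.  b0=0 t=0,i=5
  bits 11000010 = 194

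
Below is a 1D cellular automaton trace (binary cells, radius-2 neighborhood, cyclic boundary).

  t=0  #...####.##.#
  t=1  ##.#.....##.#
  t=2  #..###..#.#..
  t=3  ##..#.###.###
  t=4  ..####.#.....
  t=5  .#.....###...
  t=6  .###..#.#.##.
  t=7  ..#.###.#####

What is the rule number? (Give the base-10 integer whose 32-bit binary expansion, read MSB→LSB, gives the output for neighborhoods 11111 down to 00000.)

  nb #####: next=.  (t=3,i=12, bit31=0)
  nb ####.: next=.  (t=0,i=6, bit30=0)
  nb ###.#: next=.  (t=0,i=7, bit29=0)
  nb ###..: next=.  (t=2,i=5, bit28=0)
  nb ##.##: next=.  (t=0,i=8, bit27=0)
  nb ##.#.: next=.  (t=1,i=2, bit26=0)
  nb ##..#: next=#  (t=2,i=6, bit25=1)
  nb ##...: next=#  (t=0,i=1, bit24=1)
  nb #.###: next=.  (t=1,i=12, bit23=0)
  nb #.##.: next=#  (t=0,i=9, bit22=1)
  nb #.#.#: next=#  (t=6,i=8, bit21=1)
  nb #.#..: next=#  (t=1,i=3, bit20=1)
  nb #..##: next=.  (t=2,i=2, bit19=0)
  nb #..#.: next=#  (t=2,i=7, bit18=1)
  nb #...#: next=.  (t=0,i=2, bit17=0)
  nb #....: next=#  (t=1,i=5, bit16=1)
  nb .####: next=.  (t=0,i=5, bit15=0)
  nb .###.: next=#  (t=1,i=0, bit14=1)
  nb .##.#: next=#  (t=0,i=10, bit13=1)
  nb .##..: next=#  (t=0,i=0, bit12=1)
  nb .#.##: next=#  (t=3,i=5, bit11=1)
  nb .#.#.: next=.  (t=2,i=9, bit10=0)
  nb .#..#: next=#  (t=2,i=1, bit9=1)
  nb .#...: next=#  (t=1,i=4, bit8=1)
  nb ..###: next=.  (t=0,i=4, bit7=0)
  nb ..##.: next=.  (t=1,i=9, bit6=0)
  nb ..#.#: next=#  (t=2,i=8, bit5=1)
  nb ..#..: next=#  (t=2,i=0, bit4=1)
  nb ...##: next=#  (t=0,i=3, bit3=1)
  nb ...#.: next=.  (t=5,i=0, bit2=0)
  nb ....#: next=.  (t=1,i=7, bit1=0)
  nb .....: next=.  (t=1,i=6, bit0=0)
  bits 00000011011101010111101100111000 = 58030904

58030904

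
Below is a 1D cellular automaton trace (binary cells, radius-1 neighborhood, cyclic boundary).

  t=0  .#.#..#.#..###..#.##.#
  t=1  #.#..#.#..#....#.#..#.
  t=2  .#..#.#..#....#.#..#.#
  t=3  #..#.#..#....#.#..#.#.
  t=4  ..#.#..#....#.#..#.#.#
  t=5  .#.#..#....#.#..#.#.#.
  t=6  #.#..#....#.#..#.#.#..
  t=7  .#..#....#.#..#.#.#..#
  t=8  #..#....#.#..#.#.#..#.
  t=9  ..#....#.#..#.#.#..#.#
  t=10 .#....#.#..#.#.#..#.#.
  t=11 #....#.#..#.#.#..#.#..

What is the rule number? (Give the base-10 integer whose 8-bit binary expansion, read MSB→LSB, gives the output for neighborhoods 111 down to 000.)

  [7] ### => .  t=0,i=12
  [6] ##. => .  t=0,i=13
  [5] #.# => #  t=0,i=0
  [4] #.. => .  t=0,i=4
  [3] .## => .  t=0,i=11
  [2] .#. => .  t=0,i=1
  [1] ..# => #  t=0,i=5
  [0] ... => .  t=1,i=12
  bits 00100010 = 34

34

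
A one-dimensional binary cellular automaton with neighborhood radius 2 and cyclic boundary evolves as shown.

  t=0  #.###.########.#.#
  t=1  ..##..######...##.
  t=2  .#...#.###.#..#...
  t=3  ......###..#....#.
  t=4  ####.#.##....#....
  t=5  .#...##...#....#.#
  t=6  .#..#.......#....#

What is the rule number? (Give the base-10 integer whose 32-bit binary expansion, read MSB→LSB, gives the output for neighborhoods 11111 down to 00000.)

2428094473

  #####|#  b31=1 t=0,i=8
  ####.|.  b30=0 t=0,i=12
  ###.#|.  b29=0 t=0,i=4
  ###..|#  b28=1 t=1,i=11
  ##.##|.  b27=0 t=0,i=1
  ##.#.|.  b26=0 t=0,i=14
  ##..#|.  b25=0 t=1,i=4
  ##...|.  b24=0 t=1,i=12
  #.###|#  b23=1 t=0,i=2
  #.##.|.  b22=0 t=0,i=17
  #.#.#|#  b21=1 t=0,i=15
  #.#..|#  b20=1 t=2,i=11
  #..##|#  b19=1 t=1,i=5
  #..#.|.  b18=0 t=2,i=13
  #...#|.  b17=0 t=1,i=0
  #....|#  b16=1 t=2,i=16
  .####|#  b15=1 t=0,i=7
  .###.|#  b14=1 t=0,i=3
  .##.#|.  b13=0 t=0,i=0
  .##..|.  b12=0 t=1,i=3
  .#.##|#  b11=1 t=0,i=16
  .#.#.|.  b10=0 t=5,i=0
  .#..#|.  b9=0 t=2,i=12
  .#...|.  b8=0 t=2,i=2
  ..###|.  b7=0 t=1,i=6
  ..##.|.  b6=0 t=1,i=2
  ..#.#|.  b5=0 t=2,i=5
  ..#..|.  b4=0 t=2,i=1
  ...##|#  b3=1 t=1,i=1
  ...#.|.  b2=0 t=2,i=0
  ....#|.  b1=0 t=2,i=17
  .....|#  b0=1 t=3,i=1
  bits 10010000101110011100100000001001 = 2428094473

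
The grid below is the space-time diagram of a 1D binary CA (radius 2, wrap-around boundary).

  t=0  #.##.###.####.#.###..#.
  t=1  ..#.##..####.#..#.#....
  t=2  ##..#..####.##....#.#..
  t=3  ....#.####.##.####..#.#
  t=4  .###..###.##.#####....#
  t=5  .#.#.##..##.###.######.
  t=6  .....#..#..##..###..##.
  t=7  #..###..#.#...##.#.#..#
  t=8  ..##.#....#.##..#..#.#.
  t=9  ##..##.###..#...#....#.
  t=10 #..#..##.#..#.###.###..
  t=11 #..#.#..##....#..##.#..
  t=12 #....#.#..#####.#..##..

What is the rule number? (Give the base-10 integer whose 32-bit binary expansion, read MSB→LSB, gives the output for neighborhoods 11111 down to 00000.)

  #####|.  b31=0 t=4,i=15
  ####.|#  b30=1 t=0,i=11
  ###.#|.  b29=0 t=0,i=7
  ###..|#  b28=1 t=0,i=18
  ##.##|#  b27=1 t=0,i=4
  ##.#.|#  b26=1 t=0,i=13
  ##..#|.  b25=0 t=0,i=19
  ##...|#  b24=1 t=2,i=14
  #.###|#  b23=1 t=0,i=5
  #.##.|#  b22=1 t=0,i=2
  #.#.#|.  b21=0 t=0,i=0
  #.#..|#  b20=1 t=1,i=13
  #..##|#  b19=1 t=1,i=7
  #..#.|.  b18=0 t=0,i=20
  #...#|#  b17=1 t=7,i=12
  #....|#  b16=1 t=1,i=20
  .####|#  b15=1 t=0,i=10
  .###.|.  b14=0 t=0,i=6
  .##.#|.  b13=0 t=0,i=3
  .##..|.  b12=0 t=1,i=5
  .#.##|.  b11=0 t=0,i=1
  .#.#.|.  b10=0 t=0,i=22
  .#..#|.  b9=0 t=1,i=14
  .#...|.  b8=0 t=1,i=19
  ..###|#  b7=1 t=1,i=8
  ..##.|.  b6=0 t=2,i=0
  ..#.#|.  b5=0 t=0,i=21
  ..#..|#  b4=1 t=2,i=4
  ...##|#  b3=1 t=7,i=13
  ...#.|#  b2=1 t=1,i=1
  ....#|#  b1=1 t=1,i=0
  .....|.  b0=0 t=1,i=21
  bits 01011101110110111000000010011110 = 1574666398

1574666398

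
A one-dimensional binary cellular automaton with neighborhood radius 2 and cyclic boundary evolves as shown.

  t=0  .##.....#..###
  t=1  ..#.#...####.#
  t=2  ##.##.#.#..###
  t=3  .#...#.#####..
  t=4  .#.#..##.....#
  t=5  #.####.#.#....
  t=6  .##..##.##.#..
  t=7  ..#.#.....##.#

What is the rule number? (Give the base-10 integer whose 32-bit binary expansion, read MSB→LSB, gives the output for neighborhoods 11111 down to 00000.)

  nb #####: next=.  (t=2,i=13, bit31=0)
  nb ####.: next=.  (t=1,i=10, bit30=0)
  nb ###.#: next=#  (t=0,i=13, bit29=1)
  nb ###..: next=.  (t=3,i=11, bit28=0)
  nb ##.##: next=.  (t=0,i=0, bit27=0)
  nb ##.#.: next=#  (t=1,i=12, bit26=1)
  nb ##..#: next=.  (t=6,i=3, bit25=0)
  nb ##...: next=.  (t=0,i=3, bit24=0)
  nb #.###: next=#  (t=3,i=7, bit23=1)
  nb #.##.: next=.  (t=0,i=1, bit22=0)
  nb #.#.#: next=.  (t=2,i=6, bit21=0)
  nb #.#..: next=#  (t=1,i=4, bit20=1)
  nb #..##: next=#  (t=0,i=10, bit19=1)
  nb #..#.: next=#  (t=1,i=1, bit18=1)
  nb #...#: next=#  (t=1,i=6, bit17=1)
  nb #....: next=#  (t=0,i=4, bit16=1)
  nb .####: next=.  (t=1,i=9, bit15=0)
  nb .###.: next=.  (t=0,i=12, bit14=0)
  nb .##.#: next=.  (t=2,i=4, bit13=0)
  nb .##..: next=#  (t=0,i=2, bit12=1)
  nb .#.##: next=#  (t=3,i=6, bit11=1)
  nb .#.#.: next=#  (t=1,i=3, bit10=1)
  nb .#..#: next=#  (t=0,i=9, bit9=1)
  nb .#...: next=.  (t=1,i=5, bit8=0)
  nb ..###: next=#  (t=0,i=11, bit7=1)
  nb ..##.: next=.  (t=4,i=6, bit6=0)
  nb ..#.#: next=.  (t=1,i=2, bit5=0)
  nb ..#..: next=#  (t=0,i=8, bit4=1)
  nb ...##: next=.  (t=1,i=7, bit3=0)
  nb ...#.: next=.  (t=0,i=7, bit2=0)
  nb ....#: next=.  (t=0,i=6, bit1=0)
  nb .....: next=.  (t=0,i=5, bit0=0)
  bits 00100100100111110001111010010000 = 614407824

614407824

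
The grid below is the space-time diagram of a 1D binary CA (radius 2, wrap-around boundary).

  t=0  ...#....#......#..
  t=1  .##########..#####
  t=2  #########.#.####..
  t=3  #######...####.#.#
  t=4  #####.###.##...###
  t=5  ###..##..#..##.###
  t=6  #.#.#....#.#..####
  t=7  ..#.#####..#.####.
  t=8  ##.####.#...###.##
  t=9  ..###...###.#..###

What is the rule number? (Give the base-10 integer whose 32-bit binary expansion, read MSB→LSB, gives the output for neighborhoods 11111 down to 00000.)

  ##### -> #   bit 31 = 1  t=1,i=3
  ####. -> .   bit 30 = 0  t=1,i=9
  ###.# -> .   bit 29 = 0  t=1,i=17
  ###.. -> #   bit 28 = 1  t=1,i=10
  ##.## -> #   bit 27 = 1  t=1,i=0
  ##.#. -> .   bit 26 = 0  t=2,i=9
  ##..# -> .   bit 25 = 0  t=1,i=11
  ##... -> #   bit 24 = 1  t=3,i=7
  #.### -> #   bit 23 = 1  t=1,i=1
  #.##. -> .   bit 22 = 0  t=4,i=10
  #.#.# -> #   bit 21 = 1  t=2,i=10
  #.#.. -> #   bit 20 = 1  t=6,i=4
  #..## -> #   bit 19 = 1  t=1,i=12
  #..#. -> .   bit 18 = 0  t=5,i=8
  #...# -> #   bit 17 = 1  t=3,i=8
  #.... -> #   bit 16 = 1  t=0,i=5
  .#### -> #   bit 15 = 1  t=1,i=2
  .###. -> .   bit 14 = 0  t=4,i=7
  .##.# -> .   bit 13 = 0  t=5,i=13
  .##.. -> .   bit 12 = 0  t=4,i=11
  .#.## -> #   bit 11 = 1  t=2,i=11
  .#.#. -> .   bit 10 = 0  t=6,i=3
  .#..# -> .   bit 9 = 0  t=5,i=10
  .#... -> #   bit 8 = 1  t=0,i=4
  ..### -> #   bit 7 = 1  t=1,i=13
  ..##. -> .   bit 6 = 0  t=5,i=5
  ..#.# -> .   bit 5 = 0  t=6,i=9
  ..#.. -> #   bit 4 = 1  t=0,i=3
  ...## -> .   bit 3 = 0  t=3,i=9
  ...#. -> #   bit 2 = 1  t=0,i=2
  ....# -> #   bit 1 = 1  t=0,i=1
  ..... -> .   bit 0 = 0  t=0,i=0
  bits 10011001101110111000100110010110 = 2579204502

2579204502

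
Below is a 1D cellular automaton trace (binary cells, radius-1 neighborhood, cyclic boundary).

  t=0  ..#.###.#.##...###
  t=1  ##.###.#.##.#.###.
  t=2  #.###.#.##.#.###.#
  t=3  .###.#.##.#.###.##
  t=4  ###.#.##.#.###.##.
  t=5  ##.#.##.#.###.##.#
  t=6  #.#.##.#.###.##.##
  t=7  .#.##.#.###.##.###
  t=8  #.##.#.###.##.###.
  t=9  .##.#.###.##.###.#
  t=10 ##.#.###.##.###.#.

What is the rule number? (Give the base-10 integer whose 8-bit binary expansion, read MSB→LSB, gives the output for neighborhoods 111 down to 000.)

186

  [7] ### => #  t=0,i=5
  [6] ##. => .  t=0,i=6
  [5] #.# => #  t=0,i=3
  [4] #.. => #  t=0,i=0
  [3] .## => #  t=0,i=4
  [2] .#. => .  t=0,i=2
  [1] ..# => #  t=0,i=1
  [0] ... => .  t=0,i=13
  bits 10111010 = 186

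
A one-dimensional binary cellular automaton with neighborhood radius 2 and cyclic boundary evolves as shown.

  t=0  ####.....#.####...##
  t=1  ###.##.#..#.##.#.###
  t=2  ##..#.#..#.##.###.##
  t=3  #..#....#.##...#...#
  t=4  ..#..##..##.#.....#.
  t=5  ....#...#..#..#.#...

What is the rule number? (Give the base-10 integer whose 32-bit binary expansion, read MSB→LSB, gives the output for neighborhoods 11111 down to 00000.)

  ##### -> #   bit 31 = 1  t=0,i=0
  ####. -> #   bit 30 = 1  t=0,i=2
  ###.# -> .   bit 29 = 0  t=1,i=2
  ###.. -> .   bit 28 = 0  t=0,i=3
  ##.## -> .   bit 27 = 0  t=1,i=3
  ##.#. -> #   bit 26 = 1  t=1,i=6
  ##..# -> .   bit 25 = 0  t=2,i=2
  ##... -> #   bit 24 = 1  t=0,i=4
  #.### -> .   bit 23 = 0  t=0,i=11
  #.##. -> #   bit 22 = 1  t=1,i=4
  #.#.# -> #   bit 21 = 1  t=1,i=15
  #.#.. -> .   bit 20 = 0  t=1,i=7
  #..## -> #   bit 19 = 1  t=4,i=4
  #..#. -> #   bit 18 = 1  t=1,i=9
  #...# -> .   bit 17 = 0  t=0,i=16
  #.... -> #   bit 16 = 1  t=0,i=5
  .#### -> #   bit 15 = 1  t=0,i=12
  .###. -> #   bit 14 = 1  t=2,i=15
  .##.# -> .   bit 13 = 0  t=1,i=5
  .##.. -> .   bit 12 = 0  t=3,i=0
  .#.## -> #   bit 11 = 1  t=0,i=10
  .#.#. -> .   bit 10 = 0  t=2,i=5
  .#..# -> .   bit 9 = 0  t=1,i=8
  .#... -> .   bit 8 = 0  t=3,i=4
  ..### -> #   bit 7 = 1  t=0,i=18
  ..##. -> .   bit 6 = 0  t=3,i=19
  ..#.# -> .   bit 5 = 0  t=0,i=9
  ..#.. -> .   bit 4 = 0  t=3,i=3
  ...## -> #   bit 3 = 1  t=0,i=17
  ...#. -> .   bit 2 = 0  t=0,i=8
  ....# -> #   bit 1 = 1  t=0,i=7
  ..... -> .   bit 0 = 0  t=0,i=6
  bits 11000101011011011100100010001010 = 3312306314

3312306314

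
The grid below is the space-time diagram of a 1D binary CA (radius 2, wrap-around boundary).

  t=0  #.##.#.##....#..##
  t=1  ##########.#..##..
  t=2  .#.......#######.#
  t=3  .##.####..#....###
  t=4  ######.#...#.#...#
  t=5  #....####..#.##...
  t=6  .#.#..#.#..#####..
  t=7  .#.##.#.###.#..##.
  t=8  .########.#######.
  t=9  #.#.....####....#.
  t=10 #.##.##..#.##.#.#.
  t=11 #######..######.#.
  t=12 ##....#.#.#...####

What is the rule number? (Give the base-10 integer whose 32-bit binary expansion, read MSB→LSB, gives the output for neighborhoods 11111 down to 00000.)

1039711075

  nb #####: next=.  (t=1,i=2, bit31=0)
  nb ####.: next=.  (t=1,i=8, bit30=0)
  nb ###.#: next=#  (t=0,i=0, bit29=1)
  nb ###..: next=#  (t=3,i=7, bit28=1)
  nb ##.##: next=#  (t=0,i=1, bit27=1)
  nb ##.#.: next=#  (t=0,i=4, bit26=1)
  nb ##..#: next=.  (t=1,i=16, bit25=0)
  nb ##...: next=#  (t=0,i=9, bit24=1)
  nb #.###: next=#  (t=3,i=4, bit23=1)
  nb #.##.: next=#  (t=0,i=2, bit22=1)
  nb #.#.#: next=#  (t=0,i=5, bit21=1)
  nb #.#..: next=#  (t=1,i=11, bit20=1)
  nb #..##: next=#  (t=0,i=15, bit19=1)
  nb #..#.: next=.  (t=3,i=9, bit18=0)
  nb #...#: next=.  (t=4,i=9, bit17=0)
  nb #....: next=.  (t=0,i=10, bit16=0)
  nb .####: next=#  (t=1,i=1, bit15=1)
  nb .###.: next=.  (t=0,i=17, bit14=0)
  nb .##.#: next=#  (t=0,i=3, bit13=1)
  nb .##..: next=#  (t=0,i=8, bit12=1)
  nb .#.##: next=#  (t=0,i=6, bit11=1)
  nb .#.#.: next=.  (t=2,i=0, bit10=0)
  nb .#..#: next=#  (t=0,i=14, bit9=1)
  nb .#...: next=#  (t=2,i=2, bit8=1)
  nb ..###: next=.  (t=0,i=16, bit7=0)
  nb ..##.: next=#  (t=1,i=14, bit6=1)
  nb ..#.#: next=#  (t=4,i=11, bit5=1)
  nb ..#..: next=.  (t=0,i=13, bit4=0)
  nb ...##: next=.  (t=2,i=8, bit3=0)
  nb ...#.: next=.  (t=0,i=12, bit2=0)
  nb ....#: next=#  (t=0,i=11, bit1=1)
  nb .....: next=#  (t=2,i=4, bit0=1)
  bits 00111101111110001011101101100011 = 1039711075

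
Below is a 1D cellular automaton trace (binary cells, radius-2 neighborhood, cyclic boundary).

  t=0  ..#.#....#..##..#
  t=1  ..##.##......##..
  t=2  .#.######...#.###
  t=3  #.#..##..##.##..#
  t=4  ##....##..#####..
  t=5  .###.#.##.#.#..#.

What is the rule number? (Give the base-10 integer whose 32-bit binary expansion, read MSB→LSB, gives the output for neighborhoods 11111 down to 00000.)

2940419496

  #####|#  b31=1 t=2,i=5
  ####.|.  b30=0 t=2,i=7
  ###.#|#  b29=1 t=2,i=16
  ###..|.  b28=0 t=2,i=8
  ##.##|#  b27=1 t=1,i=4
  ##.#.|#  b26=1 t=2,i=0
  ##..#|#  b25=1 t=0,i=14
  ##...|#  b24=1 t=1,i=7
  #.###|.  b23=0 t=2,i=3
  #.##.|#  b22=1 t=1,i=5
  #.#.#|.  b21=0 t=2,i=1
  #.#..|.  b20=0 t=0,i=4
  #..##|.  b19=0 t=0,i=11
  #..#.|.  b18=0 t=0,i=1
  #...#|#  b17=1 t=2,i=10
  #....|#  b16=1 t=0,i=6
  .####|.  b15=0 t=2,i=4
  .###.|.  b14=0 t=2,i=15
  .##.#|#  b13=1 t=1,i=3
  .##..|#  b12=1 t=0,i=13
  .#.##|#  b11=1 t=2,i=2
  .#.#.|#  b10=1 t=0,i=3
  .#..#|.  b9=0 t=0,i=0
  .#...|#  b8=1 t=0,i=5
  ..###|#  b7=1 t=4,i=10
  ..##.|.  b6=0 t=0,i=12
  ..#.#|#  b5=1 t=0,i=2
  ..#..|.  b4=0 t=0,i=9
  ...##|#  b3=1 t=1,i=1
  ...#.|.  b2=0 t=0,i=8
  ....#|.  b1=0 t=0,i=7
  .....|.  b0=0 t=1,i=9
  bits 10101111010000110011110110101000 = 2940419496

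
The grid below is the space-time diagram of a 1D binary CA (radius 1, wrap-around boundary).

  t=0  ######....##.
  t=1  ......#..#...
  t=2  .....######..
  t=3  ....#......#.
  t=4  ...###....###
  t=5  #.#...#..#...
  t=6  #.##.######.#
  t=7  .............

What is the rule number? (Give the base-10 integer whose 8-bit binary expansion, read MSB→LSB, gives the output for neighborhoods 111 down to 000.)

  ###|.  b7=0 t=0,i=1
  ##.|.  b6=0 t=0,i=5
  #.#|.  b5=0 t=0,i=12
  #..|#  b4=1 t=0,i=6
  .##|.  b3=0 t=0,i=0
  .#.|#  b2=1 t=1,i=6
  ..#|#  b1=1 t=0,i=9
  ...|.  b0=0 t=0,i=7
  bits 00010110 = 22

22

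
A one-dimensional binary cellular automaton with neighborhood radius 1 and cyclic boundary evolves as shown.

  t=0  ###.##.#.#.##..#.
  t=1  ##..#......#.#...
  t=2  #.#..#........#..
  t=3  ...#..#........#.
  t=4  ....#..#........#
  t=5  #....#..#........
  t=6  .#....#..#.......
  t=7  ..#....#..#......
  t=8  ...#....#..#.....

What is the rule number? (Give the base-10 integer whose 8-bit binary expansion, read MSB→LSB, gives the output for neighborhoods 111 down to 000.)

152

  ### -> #   bit 7 = 1  t=0,i=1
  ##. -> .   bit 6 = 0  t=0,i=2
  #.# -> .   bit 5 = 0  t=0,i=3
  #.. -> #   bit 4 = 1  t=0,i=13
  .## -> #   bit 3 = 1  t=0,i=0
  .#. -> .   bit 2 = 0  t=0,i=7
  ..# -> .   bit 1 = 0  t=0,i=14
  ... -> .   bit 0 = 0  t=1,i=6
  bits 10011000 = 152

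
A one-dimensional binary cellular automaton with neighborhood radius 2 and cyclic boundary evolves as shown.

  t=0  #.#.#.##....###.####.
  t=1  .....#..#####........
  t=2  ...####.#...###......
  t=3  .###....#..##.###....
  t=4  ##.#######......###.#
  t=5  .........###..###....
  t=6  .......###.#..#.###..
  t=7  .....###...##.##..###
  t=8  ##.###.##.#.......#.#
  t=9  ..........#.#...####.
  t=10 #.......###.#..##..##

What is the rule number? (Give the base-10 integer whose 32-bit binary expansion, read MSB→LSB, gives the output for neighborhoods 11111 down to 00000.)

286329534

  #####|.  b31=0 t=1,i=10
  ####.|.  b30=0 t=0,i=18
  ###.#|.  b29=0 t=0,i=14
  ###..|#  b28=1 t=1,i=12
  ##.##|.  b27=0 t=0,i=15
  ##.#.|.  b26=0 t=0,i=20
  ##..#|.  b25=0 t=5,i=12
  ##...|#  b24=1 t=0,i=8
  #.###|.  b23=0 t=0,i=16
  #.##.|.  b22=0 t=0,i=6
  #.#.#|.  b21=0 t=0,i=0
  #.#..|#  b20=1 t=2,i=8
  #..##|.  b19=0 t=1,i=7
  #..#.|.  b18=0 t=6,i=13
  #...#|.  b17=0 t=2,i=10
  #....|#  b16=1 t=0,i=9
  .####|.  b15=0 t=0,i=17
  .###.|.  b14=0 t=0,i=13
  .##.#|.  b13=0 t=3,i=12
  .##..|.  b12=0 t=0,i=7
  .#.##|#  b11=1 t=0,i=5
  .#.#.|.  b10=0 t=0,i=1
  .#..#|#  b9=1 t=1,i=6
  .#...|.  b8=0 t=2,i=9
  ..###|#  b7=1 t=0,i=12
  ..##.|.  b6=0 t=3,i=11
  ..#.#|#  b5=1 t=6,i=14
  ..#..|#  b4=1 t=1,i=5
  ...##|#  b3=1 t=0,i=11
  ...#.|#  b2=1 t=1,i=4
  ....#|#  b1=1 t=0,i=10
  .....|.  b0=0 t=1,i=0
  bits 00010001000100010000101010111110 = 286329534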